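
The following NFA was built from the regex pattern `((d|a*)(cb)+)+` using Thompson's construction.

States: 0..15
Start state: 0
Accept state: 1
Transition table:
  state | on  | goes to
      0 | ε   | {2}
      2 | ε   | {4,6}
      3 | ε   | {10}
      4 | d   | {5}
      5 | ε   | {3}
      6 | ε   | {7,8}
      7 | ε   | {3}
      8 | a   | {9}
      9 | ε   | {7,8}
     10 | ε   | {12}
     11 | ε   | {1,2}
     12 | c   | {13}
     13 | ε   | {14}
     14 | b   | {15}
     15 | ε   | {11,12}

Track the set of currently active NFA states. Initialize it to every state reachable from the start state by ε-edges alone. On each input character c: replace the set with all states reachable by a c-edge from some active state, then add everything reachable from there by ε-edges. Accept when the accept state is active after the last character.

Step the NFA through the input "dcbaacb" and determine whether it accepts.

S₀ = ε-closure({0}) = {0,2,3,4,6,7,8,10,12}
'd' @ 1: {3,5,10,12}
'c' @ 2: {13,14}
'b' @ 3: {1,2,3,4,6,7,8,10,11,12,15}  ✓accept
'a' @ 4: {3,7,8,9,10,12}
'a' @ 5: {3,7,8,9,10,12}
'c' @ 6: {13,14}
'b' @ 7: {1,2,3,4,6,7,8,10,11,12,15}  ✓accept
after full input: {1,2,3,4,6,7,8,10,11,12,15}  (accept=1 in)

Answer: ACCEPT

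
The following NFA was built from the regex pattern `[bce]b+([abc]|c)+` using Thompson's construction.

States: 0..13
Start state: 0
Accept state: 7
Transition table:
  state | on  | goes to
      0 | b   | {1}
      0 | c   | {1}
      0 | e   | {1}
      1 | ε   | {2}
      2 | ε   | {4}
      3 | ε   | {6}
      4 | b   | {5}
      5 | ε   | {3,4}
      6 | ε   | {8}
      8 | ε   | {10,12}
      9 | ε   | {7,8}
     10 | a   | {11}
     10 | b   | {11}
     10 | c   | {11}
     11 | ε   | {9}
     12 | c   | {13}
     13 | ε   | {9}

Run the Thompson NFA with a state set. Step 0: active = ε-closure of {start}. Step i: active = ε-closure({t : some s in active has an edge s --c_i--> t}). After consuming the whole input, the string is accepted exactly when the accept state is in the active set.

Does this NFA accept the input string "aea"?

initial (ε-close {0}): {0}
'a' @ 1: {}  — no active states
rest 'ea' ignored (set empty)
final: {}; accept 7 not in set

Answer: REJECT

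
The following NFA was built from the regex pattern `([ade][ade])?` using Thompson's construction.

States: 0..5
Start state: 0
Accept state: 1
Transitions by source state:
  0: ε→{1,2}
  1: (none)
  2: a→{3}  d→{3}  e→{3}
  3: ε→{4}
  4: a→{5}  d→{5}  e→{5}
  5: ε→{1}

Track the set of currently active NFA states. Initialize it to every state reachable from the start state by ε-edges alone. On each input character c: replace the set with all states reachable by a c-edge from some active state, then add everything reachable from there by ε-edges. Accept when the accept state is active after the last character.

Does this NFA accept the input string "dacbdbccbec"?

S₀ = ε-closure({0}) = {0,1,2}
'd' @ 1: {3,4}
'a' @ 2: {1,5}  [accepting]
'c' @ 3: {}  — no active states
rest 'bdbccbec' ignored (set empty)
end set {} — state 1 not in

Answer: REJECT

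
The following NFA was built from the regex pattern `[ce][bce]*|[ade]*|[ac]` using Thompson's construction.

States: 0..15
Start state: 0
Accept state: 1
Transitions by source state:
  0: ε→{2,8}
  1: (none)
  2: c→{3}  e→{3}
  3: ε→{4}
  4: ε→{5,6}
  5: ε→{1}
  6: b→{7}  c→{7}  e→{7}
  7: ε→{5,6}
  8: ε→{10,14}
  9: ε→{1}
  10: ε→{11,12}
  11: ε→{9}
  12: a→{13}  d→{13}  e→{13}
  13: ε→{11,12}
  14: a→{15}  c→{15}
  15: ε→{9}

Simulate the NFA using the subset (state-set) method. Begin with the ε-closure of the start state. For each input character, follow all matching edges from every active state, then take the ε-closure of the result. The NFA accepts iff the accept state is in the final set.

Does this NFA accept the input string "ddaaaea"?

Answer: ACCEPT

Trace:
S₀ = ε-closure({0}) = {0,1,2,8,9,10,11,12,14}
'd' @ 1: {1,9,11,12,13}  ✓accept
'd' @ 2: {1,9,11,12,13}  ✓accept
'a' @ 3: {1,9,11,12,13}  ✓accept
'a' @ 4: {1,9,11,12,13}  ✓accept
'a' @ 5: {1,9,11,12,13}  ✓accept
'e' @ 6: {1,9,11,12,13}  ✓accept
'a' @ 7: {1,9,11,12,13}  ✓accept
final: {1,9,11,12,13}; accept 1 in set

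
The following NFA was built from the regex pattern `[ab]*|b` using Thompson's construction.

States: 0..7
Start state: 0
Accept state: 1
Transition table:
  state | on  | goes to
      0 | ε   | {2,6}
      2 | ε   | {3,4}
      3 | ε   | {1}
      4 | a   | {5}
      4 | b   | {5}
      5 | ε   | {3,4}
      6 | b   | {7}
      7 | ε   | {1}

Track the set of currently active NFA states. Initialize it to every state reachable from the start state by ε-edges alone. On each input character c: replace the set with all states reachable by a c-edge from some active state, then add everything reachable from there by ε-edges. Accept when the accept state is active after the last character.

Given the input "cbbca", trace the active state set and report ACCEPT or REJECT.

initial (ε-close {0}): {0,1,2,3,4,6}
'c' @ 1: {}  — state set empty
rest 'bbca' ignored (set empty)
end set {} — state 1 not in

Answer: REJECT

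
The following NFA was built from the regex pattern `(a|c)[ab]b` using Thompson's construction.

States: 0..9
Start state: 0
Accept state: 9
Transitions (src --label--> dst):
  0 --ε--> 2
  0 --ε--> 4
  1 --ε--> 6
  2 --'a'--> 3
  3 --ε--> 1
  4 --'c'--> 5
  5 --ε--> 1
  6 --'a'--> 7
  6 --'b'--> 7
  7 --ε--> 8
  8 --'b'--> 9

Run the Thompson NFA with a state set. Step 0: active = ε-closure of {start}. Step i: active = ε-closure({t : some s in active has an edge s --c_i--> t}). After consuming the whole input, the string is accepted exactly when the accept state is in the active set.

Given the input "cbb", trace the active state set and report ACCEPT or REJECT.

Answer: ACCEPT

Derivation:
S₀ = ε-closure({0}) = {0,2,4}
'c' @ 1: {1,5,6}
'b' @ 2: {7,8}
'b' @ 3: {9}  ✓accept
after full input: {9}  (accept=9 in)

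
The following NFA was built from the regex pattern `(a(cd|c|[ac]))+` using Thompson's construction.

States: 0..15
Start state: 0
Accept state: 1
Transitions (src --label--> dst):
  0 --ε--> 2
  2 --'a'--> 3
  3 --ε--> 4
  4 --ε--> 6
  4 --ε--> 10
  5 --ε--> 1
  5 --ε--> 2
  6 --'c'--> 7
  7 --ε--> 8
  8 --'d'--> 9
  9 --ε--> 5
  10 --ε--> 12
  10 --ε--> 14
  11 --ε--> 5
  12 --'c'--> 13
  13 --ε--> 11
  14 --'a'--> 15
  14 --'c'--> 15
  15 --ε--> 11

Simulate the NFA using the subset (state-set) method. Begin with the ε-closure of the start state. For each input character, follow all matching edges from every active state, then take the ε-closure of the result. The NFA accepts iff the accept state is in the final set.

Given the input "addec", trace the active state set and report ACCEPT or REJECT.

Answer: REJECT

Steps:
start: ε-closure({0}) = {0,2}
'a' @ 1: {3,4,6,10,12,14}
'd' @ 2: {}  — state set empty
rest 'dec' ignored (set empty)
after full input: {}  (accept=1 not in)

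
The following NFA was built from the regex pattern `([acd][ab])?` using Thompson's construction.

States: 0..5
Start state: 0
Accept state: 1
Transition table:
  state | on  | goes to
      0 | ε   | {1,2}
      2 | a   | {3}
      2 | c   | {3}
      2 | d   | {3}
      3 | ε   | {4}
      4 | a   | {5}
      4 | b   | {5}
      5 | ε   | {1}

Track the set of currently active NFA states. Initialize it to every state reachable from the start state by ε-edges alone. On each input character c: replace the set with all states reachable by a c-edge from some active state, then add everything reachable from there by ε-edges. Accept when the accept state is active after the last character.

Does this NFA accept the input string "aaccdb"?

initial (ε-close {0}): {0,1,2}
'a' @ 1: {3,4}
'a' @ 2: {1,5}  ✓accept
'c' @ 3: {}  — no active states
rest 'cdb' ignored (set empty)
after full input: {}  (accept=1 not in)

Answer: REJECT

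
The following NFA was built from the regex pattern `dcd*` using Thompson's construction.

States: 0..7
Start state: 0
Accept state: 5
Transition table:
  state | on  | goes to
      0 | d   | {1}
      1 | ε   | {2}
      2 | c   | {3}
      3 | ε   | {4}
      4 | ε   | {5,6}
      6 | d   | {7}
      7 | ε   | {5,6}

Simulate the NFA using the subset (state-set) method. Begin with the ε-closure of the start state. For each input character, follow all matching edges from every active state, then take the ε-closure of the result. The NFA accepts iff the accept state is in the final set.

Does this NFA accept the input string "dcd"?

Answer: ACCEPT

Derivation:
S₀ = ε-closure({0}) = {0}
'd' @ 1: {1,2}
'c' @ 2: {3,4,5,6}  ✓accept
'd' @ 3: {5,6,7}  ✓accept
after full input: {5,6,7}  (accept=5 in)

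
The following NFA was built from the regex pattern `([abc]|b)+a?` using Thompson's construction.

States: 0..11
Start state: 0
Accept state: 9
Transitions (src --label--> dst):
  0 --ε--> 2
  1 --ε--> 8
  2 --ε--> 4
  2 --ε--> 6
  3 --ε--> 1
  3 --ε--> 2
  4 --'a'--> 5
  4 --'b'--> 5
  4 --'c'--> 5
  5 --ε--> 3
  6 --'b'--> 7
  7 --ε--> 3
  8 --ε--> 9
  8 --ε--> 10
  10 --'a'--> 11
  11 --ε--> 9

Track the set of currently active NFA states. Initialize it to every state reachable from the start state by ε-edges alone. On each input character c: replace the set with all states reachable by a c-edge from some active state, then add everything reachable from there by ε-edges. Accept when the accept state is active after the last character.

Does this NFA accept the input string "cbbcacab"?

start: ε-closure({0}) = {0,2,4,6}
'c' @ 1: {1,2,3,4,5,6,8,9,10}  [accepting]
'b' @ 2: {1,2,3,4,5,6,7,8,9,10}  [accepting]
'b' @ 3: {1,2,3,4,5,6,7,8,9,10}  [accepting]
'c' @ 4: {1,2,3,4,5,6,8,9,10}  [accepting]
'a' @ 5: {1,2,3,4,5,6,8,9,10,11}  [accepting]
'c' @ 6: {1,2,3,4,5,6,8,9,10}  [accepting]
'a' @ 7: {1,2,3,4,5,6,8,9,10,11}  [accepting]
'b' @ 8: {1,2,3,4,5,6,7,8,9,10}  [accepting]
end set {1,2,3,4,5,6,7,8,9,10} — state 9 in

Answer: ACCEPT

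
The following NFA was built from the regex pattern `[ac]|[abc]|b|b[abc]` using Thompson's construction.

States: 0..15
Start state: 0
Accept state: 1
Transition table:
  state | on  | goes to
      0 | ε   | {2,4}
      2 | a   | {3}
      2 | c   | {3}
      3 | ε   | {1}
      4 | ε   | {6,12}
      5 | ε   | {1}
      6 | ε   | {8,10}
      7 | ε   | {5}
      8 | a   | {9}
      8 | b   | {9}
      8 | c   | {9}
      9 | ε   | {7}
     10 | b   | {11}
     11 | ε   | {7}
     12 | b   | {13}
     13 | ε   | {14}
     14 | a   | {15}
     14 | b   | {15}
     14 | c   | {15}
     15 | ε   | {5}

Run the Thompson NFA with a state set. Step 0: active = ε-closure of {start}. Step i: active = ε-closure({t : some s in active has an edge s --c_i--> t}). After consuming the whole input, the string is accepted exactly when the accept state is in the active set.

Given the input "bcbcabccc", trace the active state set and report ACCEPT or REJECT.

Answer: REJECT

Steps:
start: ε-closure({0}) = {0,2,4,6,8,10,12}
'b' @ 1: {1,5,7,9,11,13,14}  [accepting]
'c' @ 2: {1,5,15}  [accepting]
'b' @ 3: {}  — dead — no transitions
rest 'cabccc' ignored (set empty)
final: {}; accept 1 not in set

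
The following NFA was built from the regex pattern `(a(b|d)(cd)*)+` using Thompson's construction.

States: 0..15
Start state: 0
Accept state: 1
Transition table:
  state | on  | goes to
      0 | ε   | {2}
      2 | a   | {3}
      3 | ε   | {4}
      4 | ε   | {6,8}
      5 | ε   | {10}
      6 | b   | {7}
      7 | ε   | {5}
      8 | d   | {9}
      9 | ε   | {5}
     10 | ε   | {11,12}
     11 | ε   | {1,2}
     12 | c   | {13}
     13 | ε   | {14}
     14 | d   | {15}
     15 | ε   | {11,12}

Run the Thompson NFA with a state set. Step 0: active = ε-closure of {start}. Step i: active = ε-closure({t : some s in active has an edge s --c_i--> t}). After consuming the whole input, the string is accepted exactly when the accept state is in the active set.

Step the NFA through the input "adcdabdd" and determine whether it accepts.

Answer: REJECT

Steps:
S₀ = ε-closure({0}) = {0,2}
'a' @ 1: {3,4,6,8}
'd' @ 2: {1,2,5,9,10,11,12}  [accepting]
'c' @ 3: {13,14}
'd' @ 4: {1,2,11,12,15}  [accepting]
'a' @ 5: {3,4,6,8}
'b' @ 6: {1,2,5,7,10,11,12}  [accepting]
'd' @ 7: {}  — dead — no transitions
rest 'd' ignored (set empty)
final: {}; accept 1 not in set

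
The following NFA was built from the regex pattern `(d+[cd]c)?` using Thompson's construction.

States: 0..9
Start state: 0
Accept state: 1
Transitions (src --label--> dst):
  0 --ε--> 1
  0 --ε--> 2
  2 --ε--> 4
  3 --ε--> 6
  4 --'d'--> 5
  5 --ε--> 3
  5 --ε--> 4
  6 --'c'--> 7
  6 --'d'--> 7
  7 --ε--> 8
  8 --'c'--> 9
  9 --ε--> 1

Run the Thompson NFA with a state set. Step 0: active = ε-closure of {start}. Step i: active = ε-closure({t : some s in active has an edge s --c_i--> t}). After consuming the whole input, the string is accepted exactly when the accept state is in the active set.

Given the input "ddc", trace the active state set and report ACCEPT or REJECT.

Answer: ACCEPT

Trace:
start: ε-closure({0}) = {0,1,2,4}
'd' @ 1: {3,4,5,6}
'd' @ 2: {3,4,5,6,7,8}
'c' @ 3: {1,7,8,9}  ✓accept
after full input: {1,7,8,9}  (accept=1 in)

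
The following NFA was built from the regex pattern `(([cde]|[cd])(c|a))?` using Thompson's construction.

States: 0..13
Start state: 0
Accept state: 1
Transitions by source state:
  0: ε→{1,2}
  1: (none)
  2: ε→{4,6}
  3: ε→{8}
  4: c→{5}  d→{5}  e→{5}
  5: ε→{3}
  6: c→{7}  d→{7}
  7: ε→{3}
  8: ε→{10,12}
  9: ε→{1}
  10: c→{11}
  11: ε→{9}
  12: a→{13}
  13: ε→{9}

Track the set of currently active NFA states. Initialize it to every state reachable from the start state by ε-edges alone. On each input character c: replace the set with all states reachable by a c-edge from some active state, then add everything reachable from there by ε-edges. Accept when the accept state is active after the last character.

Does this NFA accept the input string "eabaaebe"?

Answer: REJECT

Trace:
start: ε-closure({0}) = {0,1,2,4,6}
'e' @ 1: {3,5,8,10,12}
'a' @ 2: {1,9,13}  (accept∈set)
'b' @ 3: {}  — dead — no transitions
rest 'aaebe' ignored (set empty)
final: {}; accept 1 not in set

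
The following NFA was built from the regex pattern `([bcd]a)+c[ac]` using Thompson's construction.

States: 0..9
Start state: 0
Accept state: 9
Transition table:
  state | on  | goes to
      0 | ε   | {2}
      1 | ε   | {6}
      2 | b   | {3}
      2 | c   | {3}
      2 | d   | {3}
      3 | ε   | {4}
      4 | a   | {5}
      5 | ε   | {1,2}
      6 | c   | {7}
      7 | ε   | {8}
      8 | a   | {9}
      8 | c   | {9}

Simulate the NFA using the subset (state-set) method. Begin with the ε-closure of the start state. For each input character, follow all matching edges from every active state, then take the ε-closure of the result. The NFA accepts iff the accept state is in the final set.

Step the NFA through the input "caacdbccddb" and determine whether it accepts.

Answer: REJECT

Trace:
start: ε-closure({0}) = {0,2}
'c' @ 1: {3,4}
'a' @ 2: {1,2,5,6}
'a' @ 3: {}  — dead — no transitions
rest 'cdbccddb' ignored (set empty)
end set {} — state 9 not in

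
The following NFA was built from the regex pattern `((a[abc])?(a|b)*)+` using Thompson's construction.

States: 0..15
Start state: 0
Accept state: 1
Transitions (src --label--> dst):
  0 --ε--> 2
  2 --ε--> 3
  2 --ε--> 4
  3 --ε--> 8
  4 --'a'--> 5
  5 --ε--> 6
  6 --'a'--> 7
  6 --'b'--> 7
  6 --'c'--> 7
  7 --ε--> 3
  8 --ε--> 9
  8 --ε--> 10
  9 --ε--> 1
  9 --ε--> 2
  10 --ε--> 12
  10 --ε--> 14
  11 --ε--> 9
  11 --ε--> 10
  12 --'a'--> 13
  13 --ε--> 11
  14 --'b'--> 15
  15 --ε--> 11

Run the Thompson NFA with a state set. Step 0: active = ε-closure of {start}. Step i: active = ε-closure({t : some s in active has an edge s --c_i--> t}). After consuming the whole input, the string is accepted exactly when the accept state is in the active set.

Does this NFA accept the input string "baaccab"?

initial (ε-close {0}): {0,1,2,3,4,8,9,10,12,14}
'b' @ 1: {1,2,3,4,8,9,10,11,12,14,15}  (accept∈set)
'a' @ 2: {1,2,3,4,5,6,8,9,10,11,12,13,14}  (accept∈set)
'a' @ 3: {1,2,3,4,5,6,7,8,9,10,11,12,13,14}  (accept∈set)
'c' @ 4: {1,2,3,4,7,8,9,10,12,14}  (accept∈set)
'c' @ 5: {}  — no active states
rest 'ab' ignored (set empty)
end set {} — state 1 not in

Answer: REJECT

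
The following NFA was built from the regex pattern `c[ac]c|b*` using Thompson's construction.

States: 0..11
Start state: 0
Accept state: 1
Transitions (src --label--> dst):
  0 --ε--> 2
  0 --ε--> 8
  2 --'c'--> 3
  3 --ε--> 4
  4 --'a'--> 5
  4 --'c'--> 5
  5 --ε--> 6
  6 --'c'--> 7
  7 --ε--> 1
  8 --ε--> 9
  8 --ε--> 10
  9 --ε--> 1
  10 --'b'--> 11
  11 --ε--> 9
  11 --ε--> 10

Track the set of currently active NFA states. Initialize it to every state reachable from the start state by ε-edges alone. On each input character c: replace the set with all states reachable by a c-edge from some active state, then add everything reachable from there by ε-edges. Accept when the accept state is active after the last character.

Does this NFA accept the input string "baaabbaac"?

Answer: REJECT

Steps:
initial (ε-close {0}): {0,1,2,8,9,10}
'b' @ 1: {1,9,10,11}  (accept∈set)
'a' @ 2: {}  — dead — no transitions
rest 'aabbaac' ignored (set empty)
final: {}; accept 1 not in set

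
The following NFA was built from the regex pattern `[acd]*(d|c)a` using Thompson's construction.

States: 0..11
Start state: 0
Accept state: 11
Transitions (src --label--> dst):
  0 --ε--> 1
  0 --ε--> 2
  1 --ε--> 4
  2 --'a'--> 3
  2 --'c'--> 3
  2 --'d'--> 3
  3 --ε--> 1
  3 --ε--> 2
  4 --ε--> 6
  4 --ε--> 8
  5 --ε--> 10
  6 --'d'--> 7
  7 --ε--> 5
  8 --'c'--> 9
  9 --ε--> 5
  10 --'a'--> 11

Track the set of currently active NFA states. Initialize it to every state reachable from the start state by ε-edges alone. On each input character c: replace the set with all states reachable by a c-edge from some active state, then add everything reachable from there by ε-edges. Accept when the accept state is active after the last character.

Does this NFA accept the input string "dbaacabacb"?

Answer: REJECT

Derivation:
initial (ε-close {0}): {0,1,2,4,6,8}
'd' @ 1: {1,2,3,4,5,6,7,8,10}
'b' @ 2: {}  — state set empty
rest 'aacabacb' ignored (set empty)
after full input: {}  (accept=11 not in)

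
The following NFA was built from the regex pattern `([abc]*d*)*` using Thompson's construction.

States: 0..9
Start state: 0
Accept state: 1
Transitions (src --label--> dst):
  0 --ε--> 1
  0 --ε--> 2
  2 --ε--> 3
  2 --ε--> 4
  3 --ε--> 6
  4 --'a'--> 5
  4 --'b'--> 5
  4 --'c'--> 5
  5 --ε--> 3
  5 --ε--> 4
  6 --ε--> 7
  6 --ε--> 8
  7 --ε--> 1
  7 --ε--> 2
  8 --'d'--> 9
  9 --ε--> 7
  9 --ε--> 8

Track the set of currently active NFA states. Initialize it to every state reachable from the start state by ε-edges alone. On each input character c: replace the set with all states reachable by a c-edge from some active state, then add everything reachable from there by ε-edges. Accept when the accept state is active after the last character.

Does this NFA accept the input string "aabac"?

start: ε-closure({0}) = {0,1,2,3,4,6,7,8}
'a' @ 1: {1,2,3,4,5,6,7,8}  [accepting]
'a' @ 2: {1,2,3,4,5,6,7,8}  [accepting]
'b' @ 3: {1,2,3,4,5,6,7,8}  [accepting]
'a' @ 4: {1,2,3,4,5,6,7,8}  [accepting]
'c' @ 5: {1,2,3,4,5,6,7,8}  [accepting]
end set {1,2,3,4,5,6,7,8} — state 1 in

Answer: ACCEPT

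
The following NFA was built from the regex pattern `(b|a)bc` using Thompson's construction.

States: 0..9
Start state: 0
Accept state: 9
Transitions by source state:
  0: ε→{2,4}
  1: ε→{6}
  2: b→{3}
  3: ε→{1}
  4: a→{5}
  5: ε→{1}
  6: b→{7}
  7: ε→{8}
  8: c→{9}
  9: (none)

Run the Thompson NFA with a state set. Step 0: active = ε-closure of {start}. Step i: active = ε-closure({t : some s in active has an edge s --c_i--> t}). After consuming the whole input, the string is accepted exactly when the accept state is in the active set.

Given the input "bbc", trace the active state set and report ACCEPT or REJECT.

start: ε-closure({0}) = {0,2,4}
'b' @ 1: {1,3,6}
'b' @ 2: {7,8}
'c' @ 3: {9}  ✓accept
after full input: {9}  (accept=9 in)

Answer: ACCEPT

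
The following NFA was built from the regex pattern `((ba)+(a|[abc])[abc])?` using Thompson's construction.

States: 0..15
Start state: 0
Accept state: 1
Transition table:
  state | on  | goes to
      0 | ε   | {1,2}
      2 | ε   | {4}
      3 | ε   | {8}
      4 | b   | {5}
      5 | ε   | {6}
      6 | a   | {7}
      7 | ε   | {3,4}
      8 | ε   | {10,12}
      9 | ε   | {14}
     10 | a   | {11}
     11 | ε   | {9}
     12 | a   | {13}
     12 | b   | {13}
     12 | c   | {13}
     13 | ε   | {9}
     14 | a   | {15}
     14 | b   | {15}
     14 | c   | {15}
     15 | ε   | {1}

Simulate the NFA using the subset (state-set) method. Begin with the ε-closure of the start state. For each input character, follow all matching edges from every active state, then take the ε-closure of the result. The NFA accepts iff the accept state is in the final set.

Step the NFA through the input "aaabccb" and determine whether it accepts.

start: ε-closure({0}) = {0,1,2,4}
'a' @ 1: {}  — no active states
rest 'aabccb' ignored (set empty)
end set {} — state 1 not in

Answer: REJECT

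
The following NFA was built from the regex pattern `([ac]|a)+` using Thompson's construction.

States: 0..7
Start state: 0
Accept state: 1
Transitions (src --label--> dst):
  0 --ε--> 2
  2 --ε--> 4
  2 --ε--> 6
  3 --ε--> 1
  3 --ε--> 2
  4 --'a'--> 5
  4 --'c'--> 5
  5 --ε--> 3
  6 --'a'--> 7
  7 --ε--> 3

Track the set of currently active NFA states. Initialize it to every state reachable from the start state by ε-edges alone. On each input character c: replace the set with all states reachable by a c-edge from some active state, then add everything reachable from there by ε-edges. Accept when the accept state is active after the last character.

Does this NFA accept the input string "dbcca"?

S₀ = ε-closure({0}) = {0,2,4,6}
'd' @ 1: {}  — dead — no transitions
rest 'bcca' ignored (set empty)
final: {}; accept 1 not in set

Answer: REJECT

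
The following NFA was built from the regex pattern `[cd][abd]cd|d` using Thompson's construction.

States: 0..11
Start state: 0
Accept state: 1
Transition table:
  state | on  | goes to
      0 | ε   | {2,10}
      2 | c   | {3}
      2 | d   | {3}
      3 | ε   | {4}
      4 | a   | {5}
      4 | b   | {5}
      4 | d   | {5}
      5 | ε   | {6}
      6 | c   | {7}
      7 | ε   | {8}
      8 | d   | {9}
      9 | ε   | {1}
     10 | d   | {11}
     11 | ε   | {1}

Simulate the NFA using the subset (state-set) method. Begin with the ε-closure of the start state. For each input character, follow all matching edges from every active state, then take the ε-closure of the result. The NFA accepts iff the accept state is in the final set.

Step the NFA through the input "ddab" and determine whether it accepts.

Answer: REJECT

Trace:
S₀ = ε-closure({0}) = {0,2,10}
'd' @ 1: {1,3,4,11}  (accept∈set)
'd' @ 2: {5,6}
'a' @ 3: {}  — no active states
rest 'b' ignored (set empty)
end set {} — state 1 not in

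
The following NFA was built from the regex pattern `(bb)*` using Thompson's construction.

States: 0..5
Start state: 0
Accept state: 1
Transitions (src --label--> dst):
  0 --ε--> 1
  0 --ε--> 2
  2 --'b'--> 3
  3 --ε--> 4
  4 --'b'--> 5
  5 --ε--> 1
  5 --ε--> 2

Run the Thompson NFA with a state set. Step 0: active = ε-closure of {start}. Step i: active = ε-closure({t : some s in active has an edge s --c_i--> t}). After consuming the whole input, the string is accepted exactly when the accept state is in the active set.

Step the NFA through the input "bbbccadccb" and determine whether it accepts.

initial (ε-close {0}): {0,1,2}
'b' @ 1: {3,4}
'b' @ 2: {1,2,5}  (accept∈set)
'b' @ 3: {3,4}
'c' @ 4: {}  — state set empty
rest 'cadccb' ignored (set empty)
after full input: {}  (accept=1 not in)

Answer: REJECT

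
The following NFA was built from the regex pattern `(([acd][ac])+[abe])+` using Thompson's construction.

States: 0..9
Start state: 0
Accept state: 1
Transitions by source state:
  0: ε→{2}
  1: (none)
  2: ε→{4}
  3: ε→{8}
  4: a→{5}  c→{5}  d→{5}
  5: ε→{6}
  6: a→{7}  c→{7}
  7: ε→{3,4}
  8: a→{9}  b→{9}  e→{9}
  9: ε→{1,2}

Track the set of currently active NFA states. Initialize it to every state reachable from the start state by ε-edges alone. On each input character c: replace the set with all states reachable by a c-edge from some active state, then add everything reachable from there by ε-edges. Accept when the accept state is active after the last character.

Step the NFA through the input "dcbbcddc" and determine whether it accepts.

Answer: REJECT

Trace:
initial (ε-close {0}): {0,2,4}
'd' @ 1: {5,6}
'c' @ 2: {3,4,7,8}
'b' @ 3: {1,2,4,9}  (accept∈set)
'b' @ 4: {}  — no active states
rest 'cddc' ignored (set empty)
after full input: {}  (accept=1 not in)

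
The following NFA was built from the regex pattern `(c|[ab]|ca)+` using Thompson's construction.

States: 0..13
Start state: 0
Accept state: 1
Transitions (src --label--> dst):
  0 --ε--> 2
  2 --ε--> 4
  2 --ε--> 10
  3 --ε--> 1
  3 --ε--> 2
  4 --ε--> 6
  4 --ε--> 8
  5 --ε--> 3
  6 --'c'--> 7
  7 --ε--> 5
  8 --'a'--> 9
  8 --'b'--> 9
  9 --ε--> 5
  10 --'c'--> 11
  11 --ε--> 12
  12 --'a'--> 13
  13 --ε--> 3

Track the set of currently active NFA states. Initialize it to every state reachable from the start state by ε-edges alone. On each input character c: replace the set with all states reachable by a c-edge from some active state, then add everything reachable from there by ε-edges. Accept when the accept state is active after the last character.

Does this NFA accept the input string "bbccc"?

start: ε-closure({0}) = {0,2,4,6,8,10}
'b' @ 1: {1,2,3,4,5,6,8,9,10}  (accept∈set)
'b' @ 2: {1,2,3,4,5,6,8,9,10}  (accept∈set)
'c' @ 3: {1,2,3,4,5,6,7,8,10,11,12}  (accept∈set)
'c' @ 4: {1,2,3,4,5,6,7,8,10,11,12}  (accept∈set)
'c' @ 5: {1,2,3,4,5,6,7,8,10,11,12}  (accept∈set)
after full input: {1,2,3,4,5,6,7,8,10,11,12}  (accept=1 in)

Answer: ACCEPT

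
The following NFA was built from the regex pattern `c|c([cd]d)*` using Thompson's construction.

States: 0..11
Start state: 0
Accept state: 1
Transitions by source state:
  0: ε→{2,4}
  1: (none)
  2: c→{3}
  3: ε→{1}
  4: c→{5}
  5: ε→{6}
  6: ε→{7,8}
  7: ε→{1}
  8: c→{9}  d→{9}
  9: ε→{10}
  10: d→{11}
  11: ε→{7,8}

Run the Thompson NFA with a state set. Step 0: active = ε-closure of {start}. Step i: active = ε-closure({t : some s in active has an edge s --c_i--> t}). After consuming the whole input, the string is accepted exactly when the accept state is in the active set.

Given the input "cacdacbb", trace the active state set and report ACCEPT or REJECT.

Answer: REJECT

Trace:
initial (ε-close {0}): {0,2,4}
'c' @ 1: {1,3,5,6,7,8}  (accept∈set)
'a' @ 2: {}  — dead — no transitions
rest 'cdacbb' ignored (set empty)
end set {} — state 1 not in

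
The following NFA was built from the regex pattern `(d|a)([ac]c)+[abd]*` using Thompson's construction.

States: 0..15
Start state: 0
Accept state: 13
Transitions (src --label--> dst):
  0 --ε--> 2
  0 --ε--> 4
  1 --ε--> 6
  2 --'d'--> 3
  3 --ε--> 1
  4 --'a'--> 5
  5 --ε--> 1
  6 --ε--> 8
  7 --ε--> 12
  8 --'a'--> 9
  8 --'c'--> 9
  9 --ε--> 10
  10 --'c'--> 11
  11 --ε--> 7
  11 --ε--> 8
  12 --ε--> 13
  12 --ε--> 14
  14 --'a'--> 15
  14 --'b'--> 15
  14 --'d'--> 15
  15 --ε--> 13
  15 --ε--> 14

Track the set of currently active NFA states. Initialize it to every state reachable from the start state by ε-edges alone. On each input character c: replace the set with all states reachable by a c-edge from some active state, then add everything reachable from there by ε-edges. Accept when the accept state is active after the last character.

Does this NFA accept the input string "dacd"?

Answer: ACCEPT

Steps:
S₀ = ε-closure({0}) = {0,2,4}
'd' @ 1: {1,3,6,8}
'a' @ 2: {9,10}
'c' @ 3: {7,8,11,12,13,14}  ✓accept
'd' @ 4: {13,14,15}  ✓accept
end set {13,14,15} — state 13 in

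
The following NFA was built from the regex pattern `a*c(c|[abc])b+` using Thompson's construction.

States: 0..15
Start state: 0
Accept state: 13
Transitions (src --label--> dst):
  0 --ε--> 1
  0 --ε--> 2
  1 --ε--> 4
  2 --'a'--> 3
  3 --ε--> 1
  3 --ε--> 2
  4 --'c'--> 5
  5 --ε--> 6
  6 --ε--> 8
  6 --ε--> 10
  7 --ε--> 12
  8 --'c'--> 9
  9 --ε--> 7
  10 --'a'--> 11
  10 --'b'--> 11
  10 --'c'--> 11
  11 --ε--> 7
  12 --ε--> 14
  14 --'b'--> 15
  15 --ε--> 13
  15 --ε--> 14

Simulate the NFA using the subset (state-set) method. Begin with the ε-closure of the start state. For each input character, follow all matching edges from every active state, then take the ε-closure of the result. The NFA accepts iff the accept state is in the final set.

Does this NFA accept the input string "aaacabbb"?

Answer: ACCEPT

Steps:
start: ε-closure({0}) = {0,1,2,4}
'a' @ 1: {1,2,3,4}
'a' @ 2: {1,2,3,4}
'a' @ 3: {1,2,3,4}
'c' @ 4: {5,6,8,10}
'a' @ 5: {7,11,12,14}
'b' @ 6: {13,14,15}  (accept∈set)
'b' @ 7: {13,14,15}  (accept∈set)
'b' @ 8: {13,14,15}  (accept∈set)
final: {13,14,15}; accept 13 in set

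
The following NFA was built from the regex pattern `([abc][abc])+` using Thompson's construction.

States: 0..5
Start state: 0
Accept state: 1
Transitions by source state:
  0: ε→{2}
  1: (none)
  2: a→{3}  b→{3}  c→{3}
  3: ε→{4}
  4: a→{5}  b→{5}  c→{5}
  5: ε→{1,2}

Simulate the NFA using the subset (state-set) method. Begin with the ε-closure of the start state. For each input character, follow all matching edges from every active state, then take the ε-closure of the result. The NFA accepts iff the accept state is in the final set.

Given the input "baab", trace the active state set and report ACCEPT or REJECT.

initial (ε-close {0}): {0,2}
'b' @ 1: {3,4}
'a' @ 2: {1,2,5}  ✓accept
'a' @ 3: {3,4}
'b' @ 4: {1,2,5}  ✓accept
after full input: {1,2,5}  (accept=1 in)

Answer: ACCEPT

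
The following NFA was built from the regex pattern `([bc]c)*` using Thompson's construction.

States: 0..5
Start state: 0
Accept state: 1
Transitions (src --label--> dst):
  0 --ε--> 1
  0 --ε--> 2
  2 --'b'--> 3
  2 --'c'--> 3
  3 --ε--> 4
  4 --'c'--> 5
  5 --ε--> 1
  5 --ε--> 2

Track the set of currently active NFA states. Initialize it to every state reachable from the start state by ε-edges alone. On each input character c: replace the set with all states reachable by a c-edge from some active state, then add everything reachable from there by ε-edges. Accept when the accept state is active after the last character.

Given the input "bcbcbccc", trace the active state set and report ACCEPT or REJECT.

Answer: ACCEPT

Trace:
start: ε-closure({0}) = {0,1,2}
'b' @ 1: {3,4}
'c' @ 2: {1,2,5}  [accepting]
'b' @ 3: {3,4}
'c' @ 4: {1,2,5}  [accepting]
'b' @ 5: {3,4}
'c' @ 6: {1,2,5}  [accepting]
'c' @ 7: {3,4}
'c' @ 8: {1,2,5}  [accepting]
after full input: {1,2,5}  (accept=1 in)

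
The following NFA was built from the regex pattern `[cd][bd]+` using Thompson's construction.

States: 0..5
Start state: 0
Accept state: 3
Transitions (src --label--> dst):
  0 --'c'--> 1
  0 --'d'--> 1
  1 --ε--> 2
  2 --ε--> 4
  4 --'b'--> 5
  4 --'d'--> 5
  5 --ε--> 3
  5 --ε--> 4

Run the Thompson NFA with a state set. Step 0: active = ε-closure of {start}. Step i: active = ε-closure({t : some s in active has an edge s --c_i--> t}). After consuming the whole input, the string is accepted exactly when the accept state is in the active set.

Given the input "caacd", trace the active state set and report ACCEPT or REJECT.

start: ε-closure({0}) = {0}
'c' @ 1: {1,2,4}
'a' @ 2: {}  — no active states
rest 'acd' ignored (set empty)
final: {}; accept 3 not in set

Answer: REJECT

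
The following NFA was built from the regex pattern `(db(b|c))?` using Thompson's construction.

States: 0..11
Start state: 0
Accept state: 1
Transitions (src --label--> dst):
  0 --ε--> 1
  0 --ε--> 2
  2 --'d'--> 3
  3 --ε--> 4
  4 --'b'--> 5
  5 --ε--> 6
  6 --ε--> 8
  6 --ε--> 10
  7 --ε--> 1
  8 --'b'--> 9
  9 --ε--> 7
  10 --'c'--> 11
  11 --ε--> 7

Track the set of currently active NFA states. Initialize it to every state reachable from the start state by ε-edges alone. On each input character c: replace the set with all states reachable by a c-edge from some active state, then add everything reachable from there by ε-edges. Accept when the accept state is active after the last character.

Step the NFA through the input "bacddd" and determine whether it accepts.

Answer: REJECT

Trace:
S₀ = ε-closure({0}) = {0,1,2}
'b' @ 1: {}  — dead — no transitions
rest 'acddd' ignored (set empty)
end set {} — state 1 not in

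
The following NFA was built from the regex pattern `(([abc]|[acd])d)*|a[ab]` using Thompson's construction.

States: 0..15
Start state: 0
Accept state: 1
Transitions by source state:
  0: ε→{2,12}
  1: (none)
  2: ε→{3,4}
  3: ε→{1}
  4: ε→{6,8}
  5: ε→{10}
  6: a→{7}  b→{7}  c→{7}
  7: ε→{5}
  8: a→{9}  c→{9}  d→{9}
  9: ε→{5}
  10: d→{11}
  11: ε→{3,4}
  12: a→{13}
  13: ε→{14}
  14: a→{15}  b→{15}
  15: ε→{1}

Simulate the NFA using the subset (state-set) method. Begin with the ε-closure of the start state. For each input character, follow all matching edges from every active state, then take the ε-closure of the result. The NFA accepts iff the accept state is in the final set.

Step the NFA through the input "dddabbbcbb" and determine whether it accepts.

Answer: REJECT

Derivation:
S₀ = ε-closure({0}) = {0,1,2,3,4,6,8,12}
'd' @ 1: {5,9,10}
'd' @ 2: {1,3,4,6,8,11}  [accepting]
'd' @ 3: {5,9,10}
'a' @ 4: {}  — no active states
rest 'bbbcbb' ignored (set empty)
end set {} — state 1 not in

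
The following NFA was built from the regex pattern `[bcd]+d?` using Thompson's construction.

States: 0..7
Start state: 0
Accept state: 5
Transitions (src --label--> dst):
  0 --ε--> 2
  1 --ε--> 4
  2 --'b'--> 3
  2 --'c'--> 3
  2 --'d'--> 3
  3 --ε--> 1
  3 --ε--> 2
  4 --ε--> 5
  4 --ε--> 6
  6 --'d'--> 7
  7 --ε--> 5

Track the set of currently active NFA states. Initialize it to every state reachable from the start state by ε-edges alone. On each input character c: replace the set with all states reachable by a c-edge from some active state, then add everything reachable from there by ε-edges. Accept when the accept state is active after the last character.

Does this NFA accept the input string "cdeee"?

Answer: REJECT

Trace:
initial (ε-close {0}): {0,2}
'c' @ 1: {1,2,3,4,5,6}  [accepting]
'd' @ 2: {1,2,3,4,5,6,7}  [accepting]
'e' @ 3: {}  — state set empty
rest 'ee' ignored (set empty)
end set {} — state 5 not in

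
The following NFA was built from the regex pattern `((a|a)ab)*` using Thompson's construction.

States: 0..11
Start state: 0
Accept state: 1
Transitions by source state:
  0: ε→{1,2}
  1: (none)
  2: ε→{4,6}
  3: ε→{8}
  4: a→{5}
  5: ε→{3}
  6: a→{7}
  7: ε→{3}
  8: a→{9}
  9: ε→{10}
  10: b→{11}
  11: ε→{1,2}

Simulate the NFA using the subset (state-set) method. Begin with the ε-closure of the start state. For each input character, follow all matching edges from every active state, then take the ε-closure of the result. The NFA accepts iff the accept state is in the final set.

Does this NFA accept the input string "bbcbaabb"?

Answer: REJECT

Steps:
initial (ε-close {0}): {0,1,2,4,6}
'b' @ 1: {}  — no active states
rest 'bcbaabb' ignored (set empty)
end set {} — state 1 not in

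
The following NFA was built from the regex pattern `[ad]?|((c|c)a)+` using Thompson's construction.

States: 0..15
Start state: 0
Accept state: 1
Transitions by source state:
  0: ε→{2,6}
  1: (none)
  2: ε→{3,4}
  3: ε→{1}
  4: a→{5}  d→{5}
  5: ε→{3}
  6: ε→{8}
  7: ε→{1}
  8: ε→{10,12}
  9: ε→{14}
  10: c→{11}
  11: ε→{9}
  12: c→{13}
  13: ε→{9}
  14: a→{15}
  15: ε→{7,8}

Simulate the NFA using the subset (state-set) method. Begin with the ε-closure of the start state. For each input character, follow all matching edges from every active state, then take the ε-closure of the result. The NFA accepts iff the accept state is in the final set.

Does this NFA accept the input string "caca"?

start: ε-closure({0}) = {0,1,2,3,4,6,8,10,12}
'c' @ 1: {9,11,13,14}
'a' @ 2: {1,7,8,10,12,15}  ✓accept
'c' @ 3: {9,11,13,14}
'a' @ 4: {1,7,8,10,12,15}  ✓accept
after full input: {1,7,8,10,12,15}  (accept=1 in)

Answer: ACCEPT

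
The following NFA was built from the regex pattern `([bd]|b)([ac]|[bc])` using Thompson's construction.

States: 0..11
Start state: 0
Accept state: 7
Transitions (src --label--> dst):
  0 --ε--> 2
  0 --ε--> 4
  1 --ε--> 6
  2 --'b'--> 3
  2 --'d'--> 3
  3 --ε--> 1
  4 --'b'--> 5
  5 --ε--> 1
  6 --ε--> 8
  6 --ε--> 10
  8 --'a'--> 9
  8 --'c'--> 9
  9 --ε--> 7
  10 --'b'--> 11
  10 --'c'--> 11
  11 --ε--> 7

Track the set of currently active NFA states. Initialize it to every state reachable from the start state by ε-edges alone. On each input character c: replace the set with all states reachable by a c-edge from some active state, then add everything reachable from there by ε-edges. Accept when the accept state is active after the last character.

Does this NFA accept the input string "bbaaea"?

Answer: REJECT

Derivation:
start: ε-closure({0}) = {0,2,4}
'b' @ 1: {1,3,5,6,8,10}
'b' @ 2: {7,11}  [accepting]
'a' @ 3: {}  — state set empty
rest 'aea' ignored (set empty)
after full input: {}  (accept=7 not in)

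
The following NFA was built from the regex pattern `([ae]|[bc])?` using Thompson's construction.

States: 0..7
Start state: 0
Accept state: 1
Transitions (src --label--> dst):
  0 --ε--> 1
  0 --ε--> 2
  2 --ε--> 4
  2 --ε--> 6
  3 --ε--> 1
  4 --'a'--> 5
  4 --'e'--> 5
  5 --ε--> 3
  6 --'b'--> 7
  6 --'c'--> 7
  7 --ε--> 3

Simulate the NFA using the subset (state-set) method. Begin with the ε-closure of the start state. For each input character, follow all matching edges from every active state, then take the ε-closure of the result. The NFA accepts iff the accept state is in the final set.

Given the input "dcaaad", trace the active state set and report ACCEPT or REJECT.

Answer: REJECT

Trace:
S₀ = ε-closure({0}) = {0,1,2,4,6}
'd' @ 1: {}  — no active states
rest 'caaad' ignored (set empty)
end set {} — state 1 not in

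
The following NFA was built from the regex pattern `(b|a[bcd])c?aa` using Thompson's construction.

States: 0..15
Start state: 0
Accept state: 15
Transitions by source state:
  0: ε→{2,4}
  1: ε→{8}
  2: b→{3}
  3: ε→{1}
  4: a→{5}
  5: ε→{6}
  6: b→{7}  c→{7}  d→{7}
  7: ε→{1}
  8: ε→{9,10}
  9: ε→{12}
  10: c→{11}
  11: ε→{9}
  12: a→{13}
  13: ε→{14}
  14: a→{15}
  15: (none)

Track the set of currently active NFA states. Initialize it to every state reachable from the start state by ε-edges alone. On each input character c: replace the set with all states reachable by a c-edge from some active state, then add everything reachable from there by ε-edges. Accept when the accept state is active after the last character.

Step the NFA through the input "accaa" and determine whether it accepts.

initial (ε-close {0}): {0,2,4}
'a' @ 1: {5,6}
'c' @ 2: {1,7,8,9,10,12}
'c' @ 3: {9,11,12}
'a' @ 4: {13,14}
'a' @ 5: {15}  ✓accept
end set {15} — state 15 in

Answer: ACCEPT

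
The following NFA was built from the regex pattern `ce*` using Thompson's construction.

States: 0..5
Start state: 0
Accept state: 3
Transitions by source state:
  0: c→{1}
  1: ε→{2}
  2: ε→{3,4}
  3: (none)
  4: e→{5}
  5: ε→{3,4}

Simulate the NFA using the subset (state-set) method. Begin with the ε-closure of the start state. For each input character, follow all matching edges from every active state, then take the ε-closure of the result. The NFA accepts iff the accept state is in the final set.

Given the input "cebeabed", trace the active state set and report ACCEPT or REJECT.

initial (ε-close {0}): {0}
'c' @ 1: {1,2,3,4}  ✓accept
'e' @ 2: {3,4,5}  ✓accept
'b' @ 3: {}  — no active states
rest 'eabed' ignored (set empty)
end set {} — state 3 not in

Answer: REJECT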